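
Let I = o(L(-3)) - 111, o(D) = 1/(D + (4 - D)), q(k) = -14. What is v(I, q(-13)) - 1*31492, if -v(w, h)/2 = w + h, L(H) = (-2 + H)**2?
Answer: -62485/2 ≈ -31243.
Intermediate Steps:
o(D) = 1/4
I = -443/4 (I = 1/4 - 111 = -443/4 ≈ -110.75)
v(w, h) = -2*h - 2*w (v(w, h) = -2*(w + h) = -2*(h + w) = -2*h - 2*w)
v(I, q(-13)) - 1*31492 = (-2*(-14) - 2*(-443/4)) - 1*31492 = (28 + 443/2) - 31492 = 499/2 - 31492 = -62485/2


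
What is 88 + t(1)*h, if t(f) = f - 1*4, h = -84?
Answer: 340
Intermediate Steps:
t(f) = -4 + f (t(f) = f - 4 = -4 + f)
88 + t(1)*h = 88 + (-4 + 1)*(-84) = 88 - 3*(-84) = 88 + 252 = 340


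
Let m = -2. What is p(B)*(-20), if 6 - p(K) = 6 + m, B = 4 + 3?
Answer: -40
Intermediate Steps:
B = 7
p(K) = 2 (p(K) = 6 - (6 - 2) = 6 - 1*4 = 6 - 4 = 2)
p(B)*(-20) = 2*(-20) = -40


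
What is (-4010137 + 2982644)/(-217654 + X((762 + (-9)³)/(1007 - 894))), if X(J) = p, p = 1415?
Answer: 1027493/216239 ≈ 4.7517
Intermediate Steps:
X(J) = 1415
(-4010137 + 2982644)/(-217654 + X((762 + (-9)³)/(1007 - 894))) = (-4010137 + 2982644)/(-217654 + 1415) = -1027493/(-216239) = -1027493*(-1/216239) = 1027493/216239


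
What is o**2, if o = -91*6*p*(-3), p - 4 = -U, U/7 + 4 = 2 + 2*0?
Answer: 869306256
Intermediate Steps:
U = -14 (U = -28 + 7*(2 + 2*0) = -28 + 7*(2 + 0) = -28 + 7*2 = -28 + 14 = -14)
p = 18 (p = 4 - 1*(-14) = 4 + 14 = 18)
o = 29484 (o = -91*6*18*(-3) = -9828*(-3) = -91*(-324) = 29484)
o**2 = 29484**2 = 869306256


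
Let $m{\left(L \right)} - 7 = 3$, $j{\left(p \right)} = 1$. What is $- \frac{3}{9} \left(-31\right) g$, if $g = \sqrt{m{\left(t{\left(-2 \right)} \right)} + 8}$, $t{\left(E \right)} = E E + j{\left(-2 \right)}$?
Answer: $31 \sqrt{2} \approx 43.841$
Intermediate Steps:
$t{\left(E \right)} = 1 + E^{2}$ ($t{\left(E \right)} = E E + 1 = E^{2} + 1 = 1 + E^{2}$)
$m{\left(L \right)} = 10$ ($m{\left(L \right)} = 7 + 3 = 10$)
$g = 3 \sqrt{2}$ ($g = \sqrt{10 + 8} = \sqrt{18} = 3 \sqrt{2} \approx 4.2426$)
$- \frac{3}{9} \left(-31\right) g = - \frac{3}{9} \left(-31\right) 3 \sqrt{2} = \left(-3\right) \frac{1}{9} \left(-31\right) 3 \sqrt{2} = \left(- \frac{1}{3}\right) \left(-31\right) 3 \sqrt{2} = \frac{31 \cdot 3 \sqrt{2}}{3} = 31 \sqrt{2}$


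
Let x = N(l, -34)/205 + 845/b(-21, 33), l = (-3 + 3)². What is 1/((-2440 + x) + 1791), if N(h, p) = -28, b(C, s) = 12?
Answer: -2460/1423651 ≈ -0.0017280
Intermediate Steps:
l = 0 (l = 0² = 0)
x = 172889/2460 (x = -28/205 + 845/12 = 172889/2460 ≈ 70.280)
1/((-2440 + x) + 1791) = 1/((-2440 + 172889/2460) + 1791) = 1/(-5829511/2460 + 1791) = 1/(-1423651/2460) = -2460/1423651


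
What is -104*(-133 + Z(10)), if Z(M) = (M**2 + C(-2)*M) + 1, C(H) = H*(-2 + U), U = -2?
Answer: -4992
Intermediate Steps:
C(H) = -4*H (C(H) = H*(-2 - 2) = H*(-4) = -4*H)
Z(M) = 1 + M**2 + 8*M (Z(M) = (M**2 + (-4*(-2))*M) + 1 = (M**2 + 8*M) + 1 = 1 + M**2 + 8*M)
-104*(-133 + Z(10)) = -104*(-133 + (1 + 10**2 + 8*10)) = -104*(-133 + (1 + 100 + 80)) = -104*(-133 + 181) = -104*48 = -4992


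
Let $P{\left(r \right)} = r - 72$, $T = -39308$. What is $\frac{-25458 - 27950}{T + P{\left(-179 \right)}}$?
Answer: $\frac{53408}{39559} \approx 1.3501$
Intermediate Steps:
$P{\left(r \right)} = -72 + r$
$\frac{-25458 - 27950}{T + P{\left(-179 \right)}} = \frac{-25458 - 27950}{-39308 - 251} = - \frac{53408}{-39308 - 251} = - \frac{53408}{-39559} = \left(-53408\right) \left(- \frac{1}{39559}\right) = \frac{53408}{39559}$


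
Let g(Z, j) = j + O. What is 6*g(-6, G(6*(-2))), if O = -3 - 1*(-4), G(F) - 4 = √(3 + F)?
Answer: 30 + 18*I ≈ 30.0 + 18.0*I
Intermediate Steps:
G(F) = 4 + √(3 + F)
O = 1 (O = -3 + 4 = 1)
g(Z, j) = 1 + j (g(Z, j) = j + 1 = 1 + j)
6*g(-6, G(6*(-2))) = 6*(1 + (4 + √(3 + 6*(-2)))) = 6*(1 + (4 + √(3 - 12))) = 6*(1 + (4 + √(-9))) = 6*(1 + (4 + 3*I)) = 6*(5 + 3*I) = 30 + 18*I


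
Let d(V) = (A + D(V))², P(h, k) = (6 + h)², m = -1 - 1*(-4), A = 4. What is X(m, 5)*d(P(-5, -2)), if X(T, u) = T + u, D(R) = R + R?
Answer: 288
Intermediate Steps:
D(R) = 2*R
m = 3 (m = -1 + 4 = 3)
d(V) = (4 + 2*V)²
X(m, 5)*d(P(-5, -2)) = (3 + 5)*(4*(2 + (6 - 5)²)²) = 8*(4*(2 + 1²)²) = 8*(4*(2 + 1)²) = 8*(4*3²) = 8*(4*9) = 8*36 = 288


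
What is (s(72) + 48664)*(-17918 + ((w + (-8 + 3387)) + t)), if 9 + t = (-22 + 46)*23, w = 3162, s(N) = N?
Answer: -528005824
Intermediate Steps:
t = 543 (t = -9 + (-22 + 46)*23 = -9 + 24*23 = -9 + 552 = 543)
(s(72) + 48664)*(-17918 + ((w + (-8 + 3387)) + t)) = (72 + 48664)*(-17918 + ((3162 + (-8 + 3387)) + 543)) = 48736*(-17918 + ((3162 + 3379) + 543)) = 48736*(-17918 + (6541 + 543)) = 48736*(-17918 + 7084) = 48736*(-10834) = -528005824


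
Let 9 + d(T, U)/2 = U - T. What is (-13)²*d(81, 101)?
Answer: 3718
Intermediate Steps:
d(T, U) = -18 - 2*T + 2*U (d(T, U) = -18 + 2*(U - T) = -18 + (-2*T + 2*U) = -18 - 2*T + 2*U)
(-13)²*d(81, 101) = (-13)²*(-18 - 2*81 + 2*101) = 169*(-18 - 162 + 202) = 169*22 = 3718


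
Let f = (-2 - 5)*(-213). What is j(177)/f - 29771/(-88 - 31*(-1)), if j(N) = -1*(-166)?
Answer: 14799341/28329 ≈ 522.41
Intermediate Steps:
f = 1491 (f = -7*(-213) = 1491)
j(N) = 166
j(177)/f - 29771/(-88 - 31*(-1)) = 166/1491 - 29771/(-88 - 31*(-1)) = 166*(1/1491) - 29771/(-88 + 31) = 166/1491 - 29771/(-57) = 166/1491 - 29771*(-1/57) = 166/1491 + 29771/57 = 14799341/28329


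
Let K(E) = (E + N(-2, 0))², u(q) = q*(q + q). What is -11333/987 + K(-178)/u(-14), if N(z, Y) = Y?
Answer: 958199/13818 ≈ 69.344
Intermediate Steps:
u(q) = 2*q² (u(q) = q*(2*q) = 2*q²)
K(E) = E² (K(E) = (E + 0)² = E²)
-11333/987 + K(-178)/u(-14) = -11333/987 + (-178)²/((2*(-14)²)) = -11333*1/987 + 31684/((2*196)) = -1619/141 + 31684/392 = -1619/141 + 31684*(1/392) = -1619/141 + 7921/98 = 958199/13818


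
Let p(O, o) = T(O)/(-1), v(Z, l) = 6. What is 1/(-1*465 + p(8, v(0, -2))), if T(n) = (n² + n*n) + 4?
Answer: -1/597 ≈ -0.0016750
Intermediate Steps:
T(n) = 4 + 2*n² (T(n) = (n² + n²) + 4 = 2*n² + 4 = 4 + 2*n²)
p(O, o) = -4 - 2*O² (p(O, o) = (4 + 2*O²)/(-1) = (4 + 2*O²)*(-1) = -4 - 2*O²)
1/(-1*465 + p(8, v(0, -2))) = 1/(-1*465 + (-4 - 2*8²)) = 1/(-465 + (-4 - 2*64)) = 1/(-465 + (-4 - 128)) = 1/(-465 - 132) = 1/(-597) = -1/597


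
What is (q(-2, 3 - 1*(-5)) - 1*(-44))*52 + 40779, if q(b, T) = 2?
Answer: 43171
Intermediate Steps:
(q(-2, 3 - 1*(-5)) - 1*(-44))*52 + 40779 = (2 - 1*(-44))*52 + 40779 = (2 + 44)*52 + 40779 = 46*52 + 40779 = 2392 + 40779 = 43171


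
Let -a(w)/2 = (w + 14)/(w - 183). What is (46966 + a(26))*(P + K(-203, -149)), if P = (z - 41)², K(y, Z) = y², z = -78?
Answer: 408284094540/157 ≈ 2.6005e+9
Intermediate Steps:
a(w) = -2*(14 + w)/(-183 + w) (a(w) = -2*(w + 14)/(w - 183) = -2*(14 + w)/(-183 + w))
P = 14161 (P = (-78 - 41)² = (-119)² = 14161)
(46966 + a(26))*(P + K(-203, -149)) = (46966 + 2*(-14 - 1*26)/(-183 + 26))*(14161 + (-203)²) = (46966 + 2*(-14 - 26)/(-157))*(14161 + 41209) = (46966 + 2*(-1/157)*(-40))*55370 = (46966 + 80/157)*55370 = (7373742/157)*55370 = 408284094540/157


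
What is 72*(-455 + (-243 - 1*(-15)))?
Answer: -49176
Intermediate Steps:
72*(-455 + (-243 - 1*(-15))) = 72*(-455 + (-243 + 15)) = 72*(-455 - 228) = 72*(-683) = -49176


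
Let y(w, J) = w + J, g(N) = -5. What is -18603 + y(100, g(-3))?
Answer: -18508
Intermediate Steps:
y(w, J) = J + w
-18603 + y(100, g(-3)) = -18603 + (-5 + 100) = -18603 + 95 = -18508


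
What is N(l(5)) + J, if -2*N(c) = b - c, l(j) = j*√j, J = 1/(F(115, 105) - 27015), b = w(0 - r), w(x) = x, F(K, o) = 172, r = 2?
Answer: 26842/26843 + 5*√5/2 ≈ 6.5901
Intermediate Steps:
b = -2 (b = 0 - 1*2 = 0 - 2 = -2)
J = -1/26843 (J = 1/(172 - 27015) = 1/(-26843) = -1/26843 ≈ -3.7254e-5)
l(j) = j^(3/2)
N(c) = 1 + c/2 (N(c) = -(-2 - c)/2 = 1 + c/2)
N(l(5)) + J = (1 + 5^(3/2)/2) - 1/26843 = (1 + (5*√5)/2) - 1/26843 = (1 + 5*√5/2) - 1/26843 = 26842/26843 + 5*√5/2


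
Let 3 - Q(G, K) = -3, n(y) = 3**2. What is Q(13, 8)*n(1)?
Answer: 54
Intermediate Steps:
n(y) = 9
Q(G, K) = 6 (Q(G, K) = 3 - 1*(-3) = 3 + 3 = 6)
Q(13, 8)*n(1) = 6*9 = 54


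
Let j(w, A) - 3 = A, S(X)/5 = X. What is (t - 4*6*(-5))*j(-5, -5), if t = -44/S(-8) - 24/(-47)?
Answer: -57157/235 ≈ -243.22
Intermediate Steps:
S(X) = 5*X
j(w, A) = 3 + A
t = 757/470 (t = -44/(5*(-8)) - 24/(-47) = -44/(-40) - 24*(-1/47) = -44*(-1/40) + 24/47 = 11/10 + 24/47 = 757/470 ≈ 1.6106)
(t - 4*6*(-5))*j(-5, -5) = (757/470 - 4*6*(-5))*(3 - 5) = (757/470 - 24*(-5))*(-2) = (757/470 + 120)*(-2) = (57157/470)*(-2) = -57157/235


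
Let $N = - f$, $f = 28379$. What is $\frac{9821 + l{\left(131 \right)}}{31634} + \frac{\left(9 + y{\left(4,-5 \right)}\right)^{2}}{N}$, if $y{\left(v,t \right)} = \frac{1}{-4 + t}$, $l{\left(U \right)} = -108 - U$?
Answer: $\frac{10911838109}{36358522083} \approx 0.30012$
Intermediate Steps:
$N = -28379$ ($N = \left(-1\right) 28379 = -28379$)
$\frac{9821 + l{\left(131 \right)}}{31634} + \frac{\left(9 + y{\left(4,-5 \right)}\right)^{2}}{N} = \frac{9821 - 239}{31634} + \frac{\left(9 + \frac{1}{-4 - 5}\right)^{2}}{-28379} = \left(9821 - 239\right) \frac{1}{31634} + \left(9 + \frac{1}{-9}\right)^{2} \left(- \frac{1}{28379}\right) = \left(9821 - 239\right) \frac{1}{31634} + \left(9 - \frac{1}{9}\right)^{2} \left(- \frac{1}{28379}\right) = 9582 \cdot \frac{1}{31634} + \left(\frac{80}{9}\right)^{2} \left(- \frac{1}{28379}\right) = \frac{4791}{15817} + \frac{6400}{81} \left(- \frac{1}{28379}\right) = \frac{4791}{15817} - \frac{6400}{2298699} = \frac{10911838109}{36358522083}$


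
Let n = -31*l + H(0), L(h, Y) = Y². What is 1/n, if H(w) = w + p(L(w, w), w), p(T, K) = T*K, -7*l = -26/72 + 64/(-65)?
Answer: -16380/97619 ≈ -0.16780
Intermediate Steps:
l = 3149/16380 (l = -(-26/72 + 64/(-65))/7 = -(-26*1/72 + 64*(-1/65))/7 = -(-13/36 - 64/65)/7 = -⅐*(-3149/2340) = 3149/16380 ≈ 0.19225)
p(T, K) = K*T
H(w) = w + w³ (H(w) = w + w*w² = w + w³)
n = -97619/16380 (n = -31*3149/16380 + (0 + 0³) = -97619/16380 + (0 + 0) = -97619/16380 + 0 = -97619/16380 ≈ -5.9596)
1/n = 1/(-97619/16380) = -16380/97619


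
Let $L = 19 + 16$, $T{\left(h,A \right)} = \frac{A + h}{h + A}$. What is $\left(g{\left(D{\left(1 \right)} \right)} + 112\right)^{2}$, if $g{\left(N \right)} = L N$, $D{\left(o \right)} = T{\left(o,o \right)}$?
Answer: $21609$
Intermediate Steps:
$T{\left(h,A \right)} = 1$ ($T{\left(h,A \right)} = \frac{A + h}{A + h} = 1$)
$D{\left(o \right)} = 1$
$L = 35$
$g{\left(N \right)} = 35 N$
$\left(g{\left(D{\left(1 \right)} \right)} + 112\right)^{2} = \left(35 \cdot 1 + 112\right)^{2} = \left(35 + 112\right)^{2} = 147^{2} = 21609$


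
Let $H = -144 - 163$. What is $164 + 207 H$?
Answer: $-63385$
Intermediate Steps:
$H = -307$
$164 + 207 H = 164 + 207 \left(-307\right) = 164 - 63549 = -63385$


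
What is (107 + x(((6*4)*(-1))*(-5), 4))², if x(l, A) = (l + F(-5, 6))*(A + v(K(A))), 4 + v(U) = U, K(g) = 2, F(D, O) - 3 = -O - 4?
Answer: 110889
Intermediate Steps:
F(D, O) = -1 - O (F(D, O) = 3 + (-O - 4) = 3 + (-4 - O) = -1 - O)
v(U) = -4 + U
x(l, A) = (-7 + l)*(-2 + A) (x(l, A) = (l + (-1 - 1*6))*(A + (-4 + 2)) = (l + (-1 - 6))*(A - 2) = (l - 7)*(-2 + A) = (-7 + l)*(-2 + A))
(107 + x(((6*4)*(-1))*(-5), 4))² = (107 + (14 - 7*4 - 2*(6*4)*(-1)*(-5) + 4*(((6*4)*(-1))*(-5))))² = (107 + (14 - 28 - 2*24*(-1)*(-5) + 4*((24*(-1))*(-5))))² = (107 + (14 - 28 - (-48)*(-5) + 4*(-24*(-5))))² = (107 + (14 - 28 - 2*120 + 4*120))² = (107 + (14 - 28 - 240 + 480))² = (107 + 226)² = 333² = 110889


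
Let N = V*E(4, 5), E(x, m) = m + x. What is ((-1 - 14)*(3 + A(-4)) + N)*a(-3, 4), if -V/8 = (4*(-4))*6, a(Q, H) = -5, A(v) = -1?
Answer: -34410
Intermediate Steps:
V = 768 (V = -8*4*(-4)*6 = -(-128)*6 = -8*(-96) = 768)
N = 6912 (N = 768*(5 + 4) = 768*9 = 6912)
((-1 - 14)*(3 + A(-4)) + N)*a(-3, 4) = ((-1 - 14)*(3 - 1) + 6912)*(-5) = (-15*2 + 6912)*(-5) = (-30 + 6912)*(-5) = 6882*(-5) = -34410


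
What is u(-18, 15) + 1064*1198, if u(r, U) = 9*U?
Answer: 1274807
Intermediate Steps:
u(-18, 15) + 1064*1198 = 9*15 + 1064*1198 = 135 + 1274672 = 1274807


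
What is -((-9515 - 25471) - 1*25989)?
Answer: 60975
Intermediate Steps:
-((-9515 - 25471) - 1*25989) = -(-34986 - 25989) = -1*(-60975) = 60975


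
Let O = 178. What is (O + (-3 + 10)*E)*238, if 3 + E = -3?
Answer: 32368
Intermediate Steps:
E = -6 (E = -3 - 3 = -6)
(O + (-3 + 10)*E)*238 = (178 + (-3 + 10)*(-6))*238 = (178 + 7*(-6))*238 = (178 - 42)*238 = 136*238 = 32368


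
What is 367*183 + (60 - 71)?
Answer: 67150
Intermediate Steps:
367*183 + (60 - 71) = 67161 - 11 = 67150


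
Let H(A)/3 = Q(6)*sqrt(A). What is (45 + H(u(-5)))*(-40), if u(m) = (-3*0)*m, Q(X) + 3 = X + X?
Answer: -1800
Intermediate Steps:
Q(X) = -3 + 2*X (Q(X) = -3 + (X + X) = -3 + 2*X)
u(m) = 0 (u(m) = 0*m = 0)
H(A) = 27*sqrt(A) (H(A) = 3*((-3 + 2*6)*sqrt(A)) = 3*((-3 + 12)*sqrt(A)) = 3*(9*sqrt(A)) = 27*sqrt(A))
(45 + H(u(-5)))*(-40) = (45 + 27*sqrt(0))*(-40) = (45 + 27*0)*(-40) = (45 + 0)*(-40) = 45*(-40) = -1800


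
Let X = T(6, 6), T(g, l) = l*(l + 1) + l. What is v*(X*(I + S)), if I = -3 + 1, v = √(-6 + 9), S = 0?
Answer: -96*√3 ≈ -166.28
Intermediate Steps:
T(g, l) = l + l*(1 + l) (T(g, l) = l*(1 + l) + l = l + l*(1 + l))
v = √3 ≈ 1.7320
X = 48 (X = 6*(2 + 6) = 6*8 = 48)
I = -2
v*(X*(I + S)) = √3*(48*(-2 + 0)) = √3*(48*(-2)) = √3*(-96) = -96*√3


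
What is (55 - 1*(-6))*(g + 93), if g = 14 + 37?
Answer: 8784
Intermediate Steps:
g = 51
(55 - 1*(-6))*(g + 93) = (55 - 1*(-6))*(51 + 93) = (55 + 6)*144 = 61*144 = 8784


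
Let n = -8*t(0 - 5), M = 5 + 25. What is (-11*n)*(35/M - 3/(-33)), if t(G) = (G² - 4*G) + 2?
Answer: 15604/3 ≈ 5201.3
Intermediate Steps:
t(G) = 2 + G² - 4*G
M = 30
n = -376 (n = -8*(2 + (0 - 5)² - 4*(0 - 5)) = -8*(2 + (-5)² - 4*(-5)) = -8*(2 + 25 + 20) = -8*47 = -376)
(-11*n)*(35/M - 3/(-33)) = (-11*(-376))*(35/30 - 3/(-33)) = 4136*(35*(1/30) - 3*(-1/33)) = 4136*(7/6 + 1/11) = 4136*(83/66) = 15604/3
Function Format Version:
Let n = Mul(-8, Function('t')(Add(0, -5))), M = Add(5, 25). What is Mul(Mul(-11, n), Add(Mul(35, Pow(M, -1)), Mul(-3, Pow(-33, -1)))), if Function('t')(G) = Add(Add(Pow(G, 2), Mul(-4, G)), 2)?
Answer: Rational(15604, 3) ≈ 5201.3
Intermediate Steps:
Function('t')(G) = Add(2, Pow(G, 2), Mul(-4, G))
M = 30
n = -376 (n = Mul(-8, Add(2, Pow(Add(0, -5), 2), Mul(-4, Add(0, -5)))) = Mul(-8, Add(2, Pow(-5, 2), Mul(-4, -5))) = Mul(-8, Add(2, 25, 20)) = Mul(-8, 47) = -376)
Mul(Mul(-11, n), Add(Mul(35, Pow(M, -1)), Mul(-3, Pow(-33, -1)))) = Mul(Mul(-11, -376), Add(Mul(35, Pow(30, -1)), Mul(-3, Pow(-33, -1)))) = Mul(4136, Add(Mul(35, Rational(1, 30)), Mul(-3, Rational(-1, 33)))) = Mul(4136, Add(Rational(7, 6), Rational(1, 11))) = Mul(4136, Rational(83, 66)) = Rational(15604, 3)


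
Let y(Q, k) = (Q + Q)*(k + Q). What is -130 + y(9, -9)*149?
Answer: -130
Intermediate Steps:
y(Q, k) = 2*Q*(Q + k) (y(Q, k) = (2*Q)*(Q + k) = 2*Q*(Q + k))
-130 + y(9, -9)*149 = -130 + (2*9*(9 - 9))*149 = -130 + (2*9*0)*149 = -130 + 0*149 = -130 + 0 = -130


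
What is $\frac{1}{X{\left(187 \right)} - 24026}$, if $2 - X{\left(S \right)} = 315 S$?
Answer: $- \frac{1}{82929} \approx -1.2059 \cdot 10^{-5}$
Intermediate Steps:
$X{\left(S \right)} = 2 - 315 S$
$\frac{1}{X{\left(187 \right)} - 24026} = \frac{1}{\left(2 - 58905\right) - 24026} = \frac{1}{-58903 - 24026} = \frac{1}{-82929} = - \frac{1}{82929}$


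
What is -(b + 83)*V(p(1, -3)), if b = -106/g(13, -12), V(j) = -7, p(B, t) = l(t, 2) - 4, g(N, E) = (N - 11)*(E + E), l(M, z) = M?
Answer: 14315/24 ≈ 596.46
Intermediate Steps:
g(N, E) = 2*E*(-11 + N) (g(N, E) = (-11 + N)*(2*E) = 2*E*(-11 + N))
p(B, t) = -4 + t (p(B, t) = t - 4 = -4 + t)
b = 53/24 (b = -106*(-1/(24*(-11 + 13))) = -106/(2*(-12)*2) = -106/(-48) = -106*(-1/48) = 53/24 ≈ 2.2083)
-(b + 83)*V(p(1, -3)) = -(53/24 + 83)*(-7) = -2045*(-7)/24 = -1*(-14315/24) = 14315/24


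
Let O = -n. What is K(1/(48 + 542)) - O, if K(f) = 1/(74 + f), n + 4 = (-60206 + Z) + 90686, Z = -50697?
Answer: -882868491/43661 ≈ -20221.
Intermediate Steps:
n = -20221 (n = -4 + ((-60206 - 50697) + 90686) = -4 + (-110903 + 90686) = -4 - 20217 = -20221)
O = 20221 (O = -1*(-20221) = 20221)
K(1/(48 + 542)) - O = 1/(74 + 1/(48 + 542)) - 1*20221 = 1/(74 + 1/590) - 20221 = 1/(43661/590) - 20221 = 590/43661 - 20221 = -882868491/43661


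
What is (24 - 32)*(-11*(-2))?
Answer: -176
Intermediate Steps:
(24 - 32)*(-11*(-2)) = -8*22 = -176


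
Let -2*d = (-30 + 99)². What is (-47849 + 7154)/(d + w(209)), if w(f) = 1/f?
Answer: 17010510/995047 ≈ 17.095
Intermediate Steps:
d = -4761/2 (d = -(-30 + 99)²/2 = -½*69² = -½*4761 = -4761/2 ≈ -2380.5)
(-47849 + 7154)/(d + w(209)) = (-47849 + 7154)/(-4761/2 + 1/209) = -40695/(-4761/2 + 1/209) = -40695/(-995047/418) = -40695*(-418/995047) = 17010510/995047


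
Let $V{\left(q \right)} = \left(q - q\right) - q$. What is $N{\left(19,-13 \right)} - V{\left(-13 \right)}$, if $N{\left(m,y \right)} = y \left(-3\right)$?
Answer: $26$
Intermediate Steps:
$V{\left(q \right)} = - q$ ($V{\left(q \right)} = 0 - q = - q$)
$N{\left(m,y \right)} = - 3 y$
$N{\left(19,-13 \right)} - V{\left(-13 \right)} = \left(-3\right) \left(-13\right) - \left(-1\right) \left(-13\right) = 39 - 13 = 26$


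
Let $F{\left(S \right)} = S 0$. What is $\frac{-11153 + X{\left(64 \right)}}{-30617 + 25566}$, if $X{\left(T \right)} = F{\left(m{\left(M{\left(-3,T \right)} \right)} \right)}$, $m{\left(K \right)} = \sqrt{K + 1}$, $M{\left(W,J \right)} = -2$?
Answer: $\frac{11153}{5051} \approx 2.2081$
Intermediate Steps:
$m{\left(K \right)} = \sqrt{1 + K}$
$F{\left(S \right)} = 0$
$X{\left(T \right)} = 0$
$\frac{-11153 + X{\left(64 \right)}}{-30617 + 25566} = \frac{-11153 + 0}{-30617 + 25566} = - \frac{11153}{-5051} = \left(-11153\right) \left(- \frac{1}{5051}\right) = \frac{11153}{5051}$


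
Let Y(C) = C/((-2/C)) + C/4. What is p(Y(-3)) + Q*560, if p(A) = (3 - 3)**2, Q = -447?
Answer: -250320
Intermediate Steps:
Y(C) = -C**2/2 + C/4 (Y(C) = C*(-C/2) + C*(1/4) = -C**2/2 + C/4)
p(A) = 0 (p(A) = 0**2 = 0)
p(Y(-3)) + Q*560 = 0 - 447*560 = 0 - 250320 = -250320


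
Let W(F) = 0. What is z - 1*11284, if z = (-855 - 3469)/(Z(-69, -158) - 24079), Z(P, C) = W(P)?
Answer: -271703112/24079 ≈ -11284.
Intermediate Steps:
Z(P, C) = 0
z = 4324/24079 (z = (-855 - 3469)/(0 - 24079) = -4324/(-24079) = -4324*(-1/24079) = 4324/24079 ≈ 0.17958)
z - 1*11284 = 4324/24079 - 1*11284 = 4324/24079 - 11284 = -271703112/24079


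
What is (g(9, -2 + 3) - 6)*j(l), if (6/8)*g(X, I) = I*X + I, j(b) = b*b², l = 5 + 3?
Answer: 11264/3 ≈ 3754.7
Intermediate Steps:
l = 8
j(b) = b³
g(X, I) = 4*I/3 + 4*I*X/3 (g(X, I) = 4*(I*X + I)/3 = 4*(I + I*X)/3 = 4*I/3 + 4*I*X/3)
(g(9, -2 + 3) - 6)*j(l) = (4*(-2 + 3)*(1 + 9)/3 - 6)*8³ = ((4/3)*1*10 - 6)*512 = (40/3 - 6)*512 = (22/3)*512 = 11264/3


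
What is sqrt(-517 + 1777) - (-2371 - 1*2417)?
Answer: 4788 + 6*sqrt(35) ≈ 4823.5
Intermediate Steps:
sqrt(-517 + 1777) - (-2371 - 1*2417) = sqrt(1260) - (-2371 - 2417) = 6*sqrt(35) - 1*(-4788) = 6*sqrt(35) + 4788 = 4788 + 6*sqrt(35)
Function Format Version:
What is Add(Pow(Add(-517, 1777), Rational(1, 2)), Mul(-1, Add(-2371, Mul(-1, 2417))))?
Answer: Add(4788, Mul(6, Pow(35, Rational(1, 2)))) ≈ 4823.5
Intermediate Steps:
Add(Pow(Add(-517, 1777), Rational(1, 2)), Mul(-1, Add(-2371, Mul(-1, 2417)))) = Add(Pow(1260, Rational(1, 2)), Mul(-1, Add(-2371, -2417))) = Add(Mul(6, Pow(35, Rational(1, 2))), Mul(-1, -4788)) = Add(Mul(6, Pow(35, Rational(1, 2))), 4788) = Add(4788, Mul(6, Pow(35, Rational(1, 2))))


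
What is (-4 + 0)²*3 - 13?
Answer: 35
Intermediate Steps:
(-4 + 0)²*3 - 13 = (-4)²*3 - 13 = 16*3 - 13 = 48 - 13 = 35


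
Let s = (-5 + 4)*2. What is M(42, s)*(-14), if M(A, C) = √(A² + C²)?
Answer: -28*√442 ≈ -588.67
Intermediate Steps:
s = -2 (s = -1*2 = -2)
M(42, s)*(-14) = √(42² + (-2)²)*(-14) = √(1764 + 4)*(-14) = √1768*(-14) = (2*√442)*(-14) = -28*√442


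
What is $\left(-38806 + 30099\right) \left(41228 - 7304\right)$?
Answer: $-295376268$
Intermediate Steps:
$\left(-38806 + 30099\right) \left(41228 - 7304\right) = - 8707 \left(41228 - 7304\right) = \left(-8707\right) 33924 = -295376268$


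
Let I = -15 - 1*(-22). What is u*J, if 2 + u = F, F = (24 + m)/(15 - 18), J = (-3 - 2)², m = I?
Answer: -925/3 ≈ -308.33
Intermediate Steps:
I = 7 (I = -15 + 22 = 7)
m = 7
J = 25 (J = (-5)² = 25)
F = -31/3 (F = (24 + 7)/(15 - 18) = 31/(-3) = 31*(-⅓) = -31/3 ≈ -10.333)
u = -37/3 (u = -2 - 31/3 = -37/3 ≈ -12.333)
u*J = -37/3*25 = -925/3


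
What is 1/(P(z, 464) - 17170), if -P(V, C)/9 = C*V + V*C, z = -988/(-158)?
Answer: -79/5482318 ≈ -1.4410e-5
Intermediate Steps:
z = 494/79 (z = -988*(-1/158) = 494/79 ≈ 6.2532)
P(V, C) = -18*C*V (P(V, C) = -9*(C*V + V*C) = -9*(C*V + C*V) = -18*C*V)
1/(P(z, 464) - 17170) = 1/(-18*464*494/79 - 17170) = 1/(-4125888/79 - 17170) = 1/(-5482318/79) = -79/5482318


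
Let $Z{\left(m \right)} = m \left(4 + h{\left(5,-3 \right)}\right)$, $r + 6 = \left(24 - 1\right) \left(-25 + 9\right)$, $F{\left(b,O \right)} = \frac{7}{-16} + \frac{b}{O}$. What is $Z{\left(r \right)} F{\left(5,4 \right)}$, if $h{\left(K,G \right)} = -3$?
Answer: $- \frac{2431}{8} \approx -303.88$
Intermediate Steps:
$F{\left(b,O \right)} = - \frac{7}{16} + \frac{b}{O}$ ($F{\left(b,O \right)} = 7 \left(- \frac{1}{16}\right) + \frac{b}{O} = - \frac{7}{16} + \frac{b}{O}$)
$r = -374$ ($r = -6 + \left(24 - 1\right) \left(-25 + 9\right) = -6 + 23 \left(-16\right) = -6 - 368 = -374$)
$Z{\left(m \right)} = m$ ($Z{\left(m \right)} = m \left(4 - 3\right) = m 1 = m$)
$Z{\left(r \right)} F{\left(5,4 \right)} = - 374 \left(- \frac{7}{16} + \frac{5}{4}\right) = \left(-374\right) \frac{13}{16} = - \frac{2431}{8}$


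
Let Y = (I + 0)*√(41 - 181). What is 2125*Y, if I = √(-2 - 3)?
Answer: -21250*√7 ≈ -56222.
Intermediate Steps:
I = I*√5 (I = √(-5) = I*√5 ≈ 2.2361*I)
Y = -10*√7 (Y = (I*√5 + 0)*√(41 - 181) = (I*√5)*√(-140) = (I*√5)*(2*I*√35) = -10*√7 ≈ -26.458)
2125*Y = 2125*(-10*√7) = -21250*√7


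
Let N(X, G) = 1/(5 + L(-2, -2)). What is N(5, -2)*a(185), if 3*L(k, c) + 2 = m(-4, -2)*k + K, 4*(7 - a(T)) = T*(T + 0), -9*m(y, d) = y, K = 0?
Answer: -923319/436 ≈ -2117.7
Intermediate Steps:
m(y, d) = -y/9
a(T) = 7 - T²/4 (a(T) = 7 - T*(T + 0)/4 = 7 - T*T/4 = 7 - T²/4)
L(k, c) = -⅔ + 4*k/27 (L(k, c) = -⅔ + ((-⅑*(-4))*k + 0)/3 = -⅔ + (4*k/9 + 0)/3 = -⅔ + (4*k/9)/3 = -⅔ + 4*k/27)
N(X, G) = 27/109 (N(X, G) = 1/(5 + (-⅔ + (4/27)*(-2))) = 1/(5 + (-⅔ - 8/27)) = 1/(5 - 26/27) = 1/(109/27) = 27/109)
N(5, -2)*a(185) = 27*(7 - ¼*185²)/109 = 27*(7 - ¼*34225)/109 = 27*(7 - 34225/4)/109 = (27/109)*(-34197/4) = -923319/436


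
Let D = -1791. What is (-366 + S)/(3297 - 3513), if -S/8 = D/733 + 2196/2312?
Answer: 12500203/7626132 ≈ 1.6391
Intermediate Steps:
S = 2531124/211837 (S = -8*(-1791/733 + 2196/2312) = -8*(-1791*1/733 + 2196*(1/2312)) = -8*(-1791/733 + 549/578) = -8*(-632781/423674) = 2531124/211837 ≈ 11.948)
(-366 + S)/(3297 - 3513) = (-366 + 2531124/211837)/(3297 - 3513) = -75001218/211837/(-216) = -75001218/211837*(-1/216) = 12500203/7626132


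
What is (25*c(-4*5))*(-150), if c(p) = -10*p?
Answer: -750000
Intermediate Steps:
(25*c(-4*5))*(-150) = (25*(-(-40)*5))*(-150) = (25*(-10*(-20)))*(-150) = (25*200)*(-150) = 5000*(-150) = -750000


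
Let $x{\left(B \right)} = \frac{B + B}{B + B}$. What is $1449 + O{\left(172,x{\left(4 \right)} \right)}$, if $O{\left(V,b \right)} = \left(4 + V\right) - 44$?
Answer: $1581$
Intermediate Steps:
$x{\left(B \right)} = 1$ ($x{\left(B \right)} = \frac{2 B}{2 B} = 2 B \frac{1}{2 B} = 1$)
$O{\left(V,b \right)} = -40 + V$
$1449 + O{\left(172,x{\left(4 \right)} \right)} = 1449 + \left(-40 + 172\right) = 1449 + 132 = 1581$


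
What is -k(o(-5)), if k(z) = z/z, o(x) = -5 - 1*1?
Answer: -1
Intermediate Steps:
o(x) = -6 (o(x) = -5 - 1 = -6)
k(z) = 1
-k(o(-5)) = -1*1 = -1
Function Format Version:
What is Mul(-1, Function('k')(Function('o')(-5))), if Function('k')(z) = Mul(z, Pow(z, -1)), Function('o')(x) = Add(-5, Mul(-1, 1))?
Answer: -1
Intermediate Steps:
Function('o')(x) = -6 (Function('o')(x) = Add(-5, -1) = -6)
Function('k')(z) = 1
Mul(-1, Function('k')(Function('o')(-5))) = Mul(-1, 1) = -1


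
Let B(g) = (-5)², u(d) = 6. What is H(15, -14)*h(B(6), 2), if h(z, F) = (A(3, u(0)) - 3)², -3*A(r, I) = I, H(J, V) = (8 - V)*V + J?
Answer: -7325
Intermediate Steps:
B(g) = 25
H(J, V) = J + V*(8 - V) (H(J, V) = V*(8 - V) + J = J + V*(8 - V))
A(r, I) = -I/3
h(z, F) = 25 (h(z, F) = (-⅓*6 - 3)² = (-2 - 3)² = (-5)² = 25)
H(15, -14)*h(B(6), 2) = (15 - 1*(-14)² + 8*(-14))*25 = (15 - 1*196 - 112)*25 = (15 - 196 - 112)*25 = -293*25 = -7325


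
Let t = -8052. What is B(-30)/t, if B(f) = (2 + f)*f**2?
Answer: 2100/671 ≈ 3.1297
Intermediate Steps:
B(f) = f**2*(2 + f)
B(-30)/t = ((-30)**2*(2 - 30))/(-8052) = (900*(-28))*(-1/8052) = -25200*(-1/8052) = 2100/671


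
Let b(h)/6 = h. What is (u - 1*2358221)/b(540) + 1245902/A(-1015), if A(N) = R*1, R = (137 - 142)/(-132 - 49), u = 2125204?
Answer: 146129120759/3240 ≈ 4.5102e+7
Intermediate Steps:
R = 5/181 (R = -5/(-181) = -5*(-1/181) = 5/181 ≈ 0.027624)
b(h) = 6*h
A(N) = 5/181 (A(N) = (5/181)*1 = 5/181)
(u - 1*2358221)/b(540) + 1245902/A(-1015) = (2125204 - 1*2358221)/((6*540)) + 1245902/(5/181) = (2125204 - 2358221)/3240 + 1245902*(181/5) = -233017*1/3240 + 225508262/5 = -233017/3240 + 225508262/5 = 146129120759/3240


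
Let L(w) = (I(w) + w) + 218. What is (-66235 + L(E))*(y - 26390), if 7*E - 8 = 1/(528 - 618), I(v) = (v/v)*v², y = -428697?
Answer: 11923815205326103/396900 ≈ 3.0042e+10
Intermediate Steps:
I(v) = v² (I(v) = 1*v² = v²)
E = 719/630 (E = 8/7 + 1/(7*(528 - 618)) = 8/7 + (⅐)/(-90) = 8/7 + (⅐)*(-1/90) = 8/7 - 1/630 = 719/630 ≈ 1.1413)
L(w) = 218 + w + w² (L(w) = (w² + w) + 218 = (w + w²) + 218 = 218 + w + w²)
(-66235 + L(E))*(y - 26390) = (-66235 + (218 + 719/630 + (719/630)²))*(-428697 - 26390) = (-66235 + (218 + 719/630 + 516961/396900))*(-455087) = (-66235 + 87494131/396900)*(-455087) = -26201177369/396900*(-455087) = 11923815205326103/396900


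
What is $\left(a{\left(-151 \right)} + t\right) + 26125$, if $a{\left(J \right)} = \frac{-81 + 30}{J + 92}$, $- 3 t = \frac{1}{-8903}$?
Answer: $\frac{41169947093}{1575831} \approx 26126.0$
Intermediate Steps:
$t = \frac{1}{26709}$ ($t = - \frac{1}{3 \left(-8903\right)} = \left(- \frac{1}{3}\right) \left(- \frac{1}{8903}\right) = \frac{1}{26709} \approx 3.7441 \cdot 10^{-5}$)
$a{\left(J \right)} = - \frac{51}{92 + J}$
$\left(a{\left(-151 \right)} + t\right) + 26125 = \left(- \frac{51}{92 - 151} + \frac{1}{26709}\right) + 26125 = \left(- \frac{51}{-59} + \frac{1}{26709}\right) + 26125 = \left(\left(-51\right) \left(- \frac{1}{59}\right) + \frac{1}{26709}\right) + 26125 = \left(\frac{51}{59} + \frac{1}{26709}\right) + 26125 = \frac{1362218}{1575831} + 26125 = \frac{41169947093}{1575831}$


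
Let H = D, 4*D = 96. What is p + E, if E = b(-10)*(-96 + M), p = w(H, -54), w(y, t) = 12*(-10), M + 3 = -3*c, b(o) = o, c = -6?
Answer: 690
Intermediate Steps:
D = 24 (D = (1/4)*96 = 24)
H = 24
M = 15 (M = -3 - 3*(-6) = -3 + 18 = 15)
w(y, t) = -120
p = -120
E = 810 (E = -10*(-96 + 15) = -10*(-81) = 810)
p + E = -120 + 810 = 690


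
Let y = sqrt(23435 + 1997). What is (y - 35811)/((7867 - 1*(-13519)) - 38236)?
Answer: 35811/16850 - 17*sqrt(22)/8425 ≈ 2.1158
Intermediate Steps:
y = 34*sqrt(22) (y = sqrt(25432) = 34*sqrt(22) ≈ 159.47)
(y - 35811)/((7867 - 1*(-13519)) - 38236) = (34*sqrt(22) - 35811)/((7867 - 1*(-13519)) - 38236) = (-35811 + 34*sqrt(22))/((7867 + 13519) - 38236) = (-35811 + 34*sqrt(22))/(21386 - 38236) = (-35811 + 34*sqrt(22))/(-16850) = (-35811 + 34*sqrt(22))*(-1/16850) = 35811/16850 - 17*sqrt(22)/8425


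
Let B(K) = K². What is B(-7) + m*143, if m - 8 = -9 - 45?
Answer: -6529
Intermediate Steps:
m = -46 (m = 8 + (-9 - 45) = 8 - 54 = -46)
B(-7) + m*143 = (-7)² - 46*143 = 49 - 6578 = -6529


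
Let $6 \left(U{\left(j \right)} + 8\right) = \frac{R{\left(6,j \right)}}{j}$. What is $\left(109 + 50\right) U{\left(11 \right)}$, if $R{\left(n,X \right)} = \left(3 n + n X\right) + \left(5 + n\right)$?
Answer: $- \frac{22949}{22} \approx -1043.1$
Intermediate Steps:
$R{\left(n,X \right)} = 5 + 4 n + X n$ ($R{\left(n,X \right)} = \left(3 n + X n\right) + \left(5 + n\right) = 5 + 4 n + X n$)
$U{\left(j \right)} = -8 + \frac{29 + 6 j}{6 j}$ ($U{\left(j \right)} = -8 + \frac{\left(5 + 4 \cdot 6 + j 6\right) \frac{1}{j}}{6} = -8 + \frac{\left(5 + 24 + 6 j\right) \frac{1}{j}}{6} = -8 + \frac{\left(29 + 6 j\right) \frac{1}{j}}{6} = -8 + \frac{\frac{1}{j} \left(29 + 6 j\right)}{6} = -8 + \frac{29 + 6 j}{6 j}$)
$\left(109 + 50\right) U{\left(11 \right)} = \left(109 + 50\right) \left(-7 + \frac{29}{6 \cdot 11}\right) = 159 \left(-7 + \frac{29}{6} \cdot \frac{1}{11}\right) = 159 \left(-7 + \frac{29}{66}\right) = 159 \left(- \frac{433}{66}\right) = - \frac{22949}{22}$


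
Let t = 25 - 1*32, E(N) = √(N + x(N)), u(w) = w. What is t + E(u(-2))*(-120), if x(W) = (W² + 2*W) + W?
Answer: -7 - 240*I ≈ -7.0 - 240.0*I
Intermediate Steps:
x(W) = W² + 3*W
E(N) = √(N + N*(3 + N))
t = -7 (t = 25 - 32 = -7)
t + E(u(-2))*(-120) = -7 + √(-2*(4 - 2))*(-120) = -7 + √(-2*2)*(-120) = -7 + √(-4)*(-120) = -7 + (2*I)*(-120) = -7 - 240*I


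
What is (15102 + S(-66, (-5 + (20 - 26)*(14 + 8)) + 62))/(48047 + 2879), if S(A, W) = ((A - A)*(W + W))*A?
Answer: 7551/25463 ≈ 0.29655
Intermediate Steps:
S(A, W) = 0 (S(A, W) = (0*(2*W))*A = 0*A = 0)
(15102 + S(-66, (-5 + (20 - 26)*(14 + 8)) + 62))/(48047 + 2879) = (15102 + 0)/(48047 + 2879) = 15102/50926 = 15102*(1/50926) = 7551/25463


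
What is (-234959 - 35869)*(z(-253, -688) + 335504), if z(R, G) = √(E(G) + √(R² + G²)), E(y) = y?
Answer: -90863877312 - 270828*√(-688 + √537353) ≈ -9.0866e+10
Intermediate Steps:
z(R, G) = √(G + √(G² + R²)) (z(R, G) = √(G + √(R² + G²)) = √(G + √(G² + R²)))
(-234959 - 35869)*(z(-253, -688) + 335504) = (-234959 - 35869)*(√(-688 + √((-688)² + (-253)²)) + 335504) = -270828*(√(-688 + √(473344 + 64009)) + 335504) = -270828*(√(-688 + √537353) + 335504) = -270828*(335504 + √(-688 + √537353)) = -90863877312 - 270828*√(-688 + √537353)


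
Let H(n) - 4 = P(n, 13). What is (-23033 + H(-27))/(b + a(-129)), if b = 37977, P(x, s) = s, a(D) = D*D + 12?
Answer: -3836/9105 ≈ -0.42131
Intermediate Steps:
a(D) = 12 + D² (a(D) = D² + 12 = 12 + D²)
H(n) = 17 (H(n) = 4 + 13 = 17)
(-23033 + H(-27))/(b + a(-129)) = (-23033 + 17)/(37977 + (12 + (-129)²)) = -23016/(37977 + (12 + 16641)) = -23016/(37977 + 16653) = -23016/54630 = -23016*1/54630 = -3836/9105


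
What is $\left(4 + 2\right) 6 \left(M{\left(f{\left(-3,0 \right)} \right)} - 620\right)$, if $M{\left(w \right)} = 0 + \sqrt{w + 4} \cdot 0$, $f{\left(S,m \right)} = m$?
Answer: $-22320$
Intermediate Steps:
$M{\left(w \right)} = 0$ ($M{\left(w \right)} = 0 + \sqrt{4 + w} 0 = 0 + 0 = 0$)
$\left(4 + 2\right) 6 \left(M{\left(f{\left(-3,0 \right)} \right)} - 620\right) = \left(4 + 2\right) 6 \left(0 - 620\right) = 6 \cdot 6 \left(-620\right) = 36 \left(-620\right) = -22320$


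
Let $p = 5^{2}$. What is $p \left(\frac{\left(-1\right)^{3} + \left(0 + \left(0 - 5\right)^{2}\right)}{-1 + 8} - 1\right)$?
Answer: $\frac{425}{7} \approx 60.714$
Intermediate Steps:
$p = 25$
$p \left(\frac{\left(-1\right)^{3} + \left(0 + \left(0 - 5\right)^{2}\right)}{-1 + 8} - 1\right) = 25 \left(\frac{\left(-1\right)^{3} + \left(0 + \left(0 - 5\right)^{2}\right)}{-1 + 8} - 1\right) = 25 \left(\frac{-1 + \left(0 + \left(-5\right)^{2}\right)}{7} - 1\right) = 25 \left(\left(-1 + \left(0 + 25\right)\right) \frac{1}{7} - 1\right) = 25 \left(\left(-1 + 25\right) \frac{1}{7} - 1\right) = 25 \left(24 \cdot \frac{1}{7} - 1\right) = 25 \left(\frac{24}{7} - 1\right) = 25 \cdot \frac{17}{7} = \frac{425}{7}$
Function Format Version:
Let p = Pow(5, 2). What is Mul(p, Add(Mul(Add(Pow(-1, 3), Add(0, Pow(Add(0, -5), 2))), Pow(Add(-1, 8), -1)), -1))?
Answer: Rational(425, 7) ≈ 60.714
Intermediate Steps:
p = 25
Mul(p, Add(Mul(Add(Pow(-1, 3), Add(0, Pow(Add(0, -5), 2))), Pow(Add(-1, 8), -1)), -1)) = Mul(25, Add(Mul(Add(Pow(-1, 3), Add(0, Pow(Add(0, -5), 2))), Pow(Add(-1, 8), -1)), -1)) = Mul(25, Add(Mul(Add(-1, Add(0, Pow(-5, 2))), Pow(7, -1)), -1)) = Mul(25, Add(Mul(Add(-1, Add(0, 25)), Rational(1, 7)), -1)) = Mul(25, Add(Mul(Add(-1, 25), Rational(1, 7)), -1)) = Mul(25, Add(Mul(24, Rational(1, 7)), -1)) = Mul(25, Add(Rational(24, 7), -1)) = Mul(25, Rational(17, 7)) = Rational(425, 7)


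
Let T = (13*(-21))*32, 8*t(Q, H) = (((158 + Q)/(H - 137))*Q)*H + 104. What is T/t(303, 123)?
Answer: 978432/17179553 ≈ 0.056953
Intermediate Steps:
t(Q, H) = 13 + H*Q*(158 + Q)/(8*(-137 + H)) (t(Q, H) = ((((158 + Q)/(H - 137))*Q)*H + 104)/8 = ((((158 + Q)/(-137 + H))*Q)*H + 104)/8 = ((Q*(158 + Q)/(-137 + H))*H + 104)/8 = (H*Q*(158 + Q)/(-137 + H) + 104)/8 = (104 + H*Q*(158 + Q)/(-137 + H))/8 = 13 + H*Q*(158 + Q)/(8*(-137 + H)))
T = -8736 (T = -273*32 = -8736)
T/t(303, 123) = -8736*8*(-137 + 123)/(-14248 + 104*123 + 123*303² + 158*123*303) = -8736*(-112/(-14248 + 12792 + 123*91809 + 5888502)) = -8736*(-112/(-14248 + 12792 + 11292507 + 5888502)) = -8736/((⅛)*(-1/14)*17179553) = -8736/(-17179553/112) = -8736*(-112/17179553) = 978432/17179553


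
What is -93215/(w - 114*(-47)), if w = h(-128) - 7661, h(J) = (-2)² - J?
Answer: 93215/2171 ≈ 42.936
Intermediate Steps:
h(J) = 4 - J
w = -7529 (w = (4 - 1*(-128)) - 7661 = (4 + 128) - 7661 = 132 - 7661 = -7529)
-93215/(w - 114*(-47)) = -93215/(-7529 - 114*(-47)) = -93215/(-7529 - 1*(-5358)) = -93215/(-7529 + 5358) = -93215/(-2171) = -93215*(-1/2171) = 93215/2171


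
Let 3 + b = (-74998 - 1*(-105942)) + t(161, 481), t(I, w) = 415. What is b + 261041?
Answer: 292397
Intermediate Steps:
b = 31356 (b = -3 + ((-74998 - 1*(-105942)) + 415) = -3 + ((-74998 + 105942) + 415) = -3 + (30944 + 415) = -3 + 31359 = 31356)
b + 261041 = 31356 + 261041 = 292397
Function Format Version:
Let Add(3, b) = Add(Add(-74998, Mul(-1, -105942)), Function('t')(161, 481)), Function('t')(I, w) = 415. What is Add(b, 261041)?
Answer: 292397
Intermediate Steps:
b = 31356 (b = Add(-3, Add(Add(-74998, Mul(-1, -105942)), 415)) = Add(-3, Add(Add(-74998, 105942), 415)) = Add(-3, Add(30944, 415)) = Add(-3, 31359) = 31356)
Add(b, 261041) = Add(31356, 261041) = 292397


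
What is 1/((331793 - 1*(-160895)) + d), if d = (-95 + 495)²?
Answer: 1/652688 ≈ 1.5321e-6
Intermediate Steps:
d = 160000 (d = 400² = 160000)
1/((331793 - 1*(-160895)) + d) = 1/((331793 - 1*(-160895)) + 160000) = 1/((331793 + 160895) + 160000) = 1/(492688 + 160000) = 1/652688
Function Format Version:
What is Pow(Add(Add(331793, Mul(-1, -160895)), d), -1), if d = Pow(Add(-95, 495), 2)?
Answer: Rational(1, 652688) ≈ 1.5321e-6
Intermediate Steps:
d = 160000 (d = Pow(400, 2) = 160000)
Pow(Add(Add(331793, Mul(-1, -160895)), d), -1) = Pow(Add(Add(331793, Mul(-1, -160895)), 160000), -1) = Pow(Add(Add(331793, 160895), 160000), -1) = Pow(Add(492688, 160000), -1) = Pow(652688, -1) = Rational(1, 652688)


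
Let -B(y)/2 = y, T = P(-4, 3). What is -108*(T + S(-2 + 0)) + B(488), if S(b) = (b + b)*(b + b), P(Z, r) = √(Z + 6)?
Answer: -2704 - 108*√2 ≈ -2856.7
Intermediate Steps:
P(Z, r) = √(6 + Z)
S(b) = 4*b² (S(b) = (2*b)*(2*b) = 4*b²)
T = √2 (T = √(6 - 4) = √2 ≈ 1.4142)
B(y) = -2*y
-108*(T + S(-2 + 0)) + B(488) = -108*(√2 + 4*(-2 + 0)²) - 2*488 = -108*(√2 + 4*(-2)²) - 976 = -108*(√2 + 4*4) - 976 = -108*(√2 + 16) - 976 = -108*(16 + √2) - 976 = (-1728 - 108*√2) - 976 = -2704 - 108*√2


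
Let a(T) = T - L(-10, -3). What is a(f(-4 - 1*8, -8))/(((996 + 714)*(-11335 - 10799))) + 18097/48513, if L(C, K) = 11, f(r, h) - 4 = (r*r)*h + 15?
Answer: 57084282121/153014610735 ≈ 0.37306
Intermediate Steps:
f(r, h) = 19 + h*r² (f(r, h) = 4 + ((r*r)*h + 15) = 4 + (r²*h + 15) = 4 + (h*r² + 15) = 4 + (15 + h*r²) = 19 + h*r²)
a(T) = -11 + T (a(T) = T - 1*11 = T - 11 = -11 + T)
a(f(-4 - 1*8, -8))/(((996 + 714)*(-11335 - 10799))) + 18097/48513 = (-11 + (19 - 8*(-4 - 1*8)²))/(((996 + 714)*(-11335 - 10799))) + 18097/48513 = (-11 + (19 - 8*(-4 - 8)²))/((1710*(-22134))) + 18097*(1/48513) = (-11 + (19 - 8*(-12)²))/(-37849140) + 18097/48513 = (-11 + (19 - 8*144))*(-1/37849140) + 18097/48513 = (-11 + (19 - 1152))*(-1/37849140) + 18097/48513 = (-11 - 1133)*(-1/37849140) + 18097/48513 = -1144*(-1/37849140) + 18097/48513 = 286/9462285 + 18097/48513 = 57084282121/153014610735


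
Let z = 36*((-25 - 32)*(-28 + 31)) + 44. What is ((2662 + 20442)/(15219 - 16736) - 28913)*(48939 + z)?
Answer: -1879425421375/1517 ≈ -1.2389e+9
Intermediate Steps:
z = -6112 (z = 36*(-57*3) + 44 = 36*(-171) + 44 = -6156 + 44 = -6112)
((2662 + 20442)/(15219 - 16736) - 28913)*(48939 + z) = ((2662 + 20442)/(15219 - 16736) - 28913)*(48939 - 6112) = (23104/(-1517) - 28913)*42827 = (23104*(-1/1517) - 28913)*42827 = (-23104/1517 - 28913)*42827 = -43884125/1517*42827 = -1879425421375/1517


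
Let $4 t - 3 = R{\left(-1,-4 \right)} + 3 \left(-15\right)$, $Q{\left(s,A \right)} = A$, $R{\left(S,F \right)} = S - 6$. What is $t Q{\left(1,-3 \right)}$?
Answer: $\frac{147}{4} \approx 36.75$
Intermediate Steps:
$R{\left(S,F \right)} = -6 + S$ ($R{\left(S,F \right)} = S - 6 = -6 + S$)
$t = - \frac{49}{4}$ ($t = \frac{3}{4} + \frac{\left(-6 - 1\right) + 3 \left(-15\right)}{4} = \frac{3}{4} + \frac{-7 - 45}{4} = \frac{3}{4} + \frac{1}{4} \left(-52\right) = \frac{3}{4} - 13 = - \frac{49}{4} \approx -12.25$)
$t Q{\left(1,-3 \right)} = \left(- \frac{49}{4}\right) \left(-3\right) = \frac{147}{4}$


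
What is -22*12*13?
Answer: -3432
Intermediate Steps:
-22*12*13 = -264*13 = -3432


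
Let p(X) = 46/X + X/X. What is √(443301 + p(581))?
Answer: 6*√4156708143/581 ≈ 665.81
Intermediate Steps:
p(X) = 1 + 46/X (p(X) = 46/X + 1 = 1 + 46/X)
√(443301 + p(581)) = √(443301 + (46 + 581)/581) = √(443301 + (1/581)*627) = √(443301 + 627/581) = √(257558508/581) = 6*√4156708143/581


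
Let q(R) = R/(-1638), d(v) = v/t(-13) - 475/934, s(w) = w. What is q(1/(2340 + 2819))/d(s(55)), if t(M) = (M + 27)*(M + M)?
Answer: 934/5206540185 ≈ 1.7939e-7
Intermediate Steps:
t(M) = 2*M*(27 + M) (t(M) = (27 + M)*(2*M) = 2*M*(27 + M))
d(v) = -475/934 - v/364 (d(v) = v/((2*(-13)*(27 - 13))) - 475/934 = v/((2*(-13)*14)) - 475*1/934 = v/(-364) - 475/934 = v*(-1/364) - 475/934 = -v/364 - 475/934 = -475/934 - v/364)
q(R) = -R/1638 (q(R) = R*(-1/1638) = -R/1638)
q(1/(2340 + 2819))/d(s(55)) = (-1/(1638*(2340 + 2819)))/(-475/934 - 1/364*55) = (-1/1638/5159)/(-475/934 - 55/364) = (-1/1638*1/5159)/(-112135/169988) = -1/8450442*(-169988/112135) = 934/5206540185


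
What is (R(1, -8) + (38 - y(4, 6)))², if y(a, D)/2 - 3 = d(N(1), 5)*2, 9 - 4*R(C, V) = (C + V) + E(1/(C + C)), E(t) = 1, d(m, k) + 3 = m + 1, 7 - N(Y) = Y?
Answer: 6241/16 ≈ 390.06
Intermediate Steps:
N(Y) = 7 - Y
d(m, k) = -2 + m (d(m, k) = -3 + (m + 1) = -3 + (1 + m) = -2 + m)
R(C, V) = 2 - C/4 - V/4 (R(C, V) = 9/4 - ((C + V) + 1)/4 = 9/4 - (1 + C + V)/4 = 9/4 + (-¼ - C/4 - V/4) = 2 - C/4 - V/4)
y(a, D) = 22 (y(a, D) = 6 + 2*((-2 + (7 - 1*1))*2) = 6 + 2*((-2 + (7 - 1))*2) = 6 + 2*((-2 + 6)*2) = 6 + 2*(4*2) = 6 + 2*8 = 6 + 16 = 22)
(R(1, -8) + (38 - y(4, 6)))² = ((2 - ¼*1 - ¼*(-8)) + (38 - 1*22))² = ((2 - ¼ + 2) + (38 - 22))² = (15/4 + 16)² = (79/4)² = 6241/16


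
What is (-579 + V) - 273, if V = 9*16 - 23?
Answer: -731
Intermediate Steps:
V = 121 (V = 144 - 23 = 121)
(-579 + V) - 273 = (-579 + 121) - 273 = -458 - 273 = -731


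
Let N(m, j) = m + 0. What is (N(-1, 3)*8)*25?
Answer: -200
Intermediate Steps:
N(m, j) = m
(N(-1, 3)*8)*25 = -1*8*25 = -8*25 = -200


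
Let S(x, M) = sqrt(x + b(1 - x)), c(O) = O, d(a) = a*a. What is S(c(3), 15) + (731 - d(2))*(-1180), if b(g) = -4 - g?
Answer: -857859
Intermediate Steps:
d(a) = a**2
S(x, M) = sqrt(-5 + 2*x) (S(x, M) = sqrt(x + (-4 - (1 - x))) = sqrt(x + (-4 + (-1 + x))) = sqrt(x + (-5 + x)) = sqrt(-5 + 2*x))
S(c(3), 15) + (731 - d(2))*(-1180) = sqrt(-5 + 2*3) + (731 - 1*2**2)*(-1180) = sqrt(-5 + 6) + (731 - 1*4)*(-1180) = sqrt(1) + (731 - 4)*(-1180) = 1 + 727*(-1180) = 1 - 857860 = -857859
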